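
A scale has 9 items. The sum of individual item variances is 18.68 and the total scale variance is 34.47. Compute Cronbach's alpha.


alpha = (k/(k-1)) * (1 - sum(si^2)/s_total^2)
= (9/8) * (1 - 18.68/34.47)
alpha = 0.5153

0.5153


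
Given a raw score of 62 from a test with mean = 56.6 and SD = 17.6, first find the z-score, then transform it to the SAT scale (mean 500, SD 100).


z = (X - mean) / SD = (62 - 56.6) / 17.6
z = 5.4 / 17.6
z = 0.3068
SAT-scale = SAT = 500 + 100z
Carry z at full precision (z = 5.4 / 17.6) into the conversion:
SAT-scale = 500 + 100 * (5.4 / 17.6) = 500 + 540 / 17.6
SAT-scale = 500 + 30.6818
SAT-scale = 530.6818

530.6818


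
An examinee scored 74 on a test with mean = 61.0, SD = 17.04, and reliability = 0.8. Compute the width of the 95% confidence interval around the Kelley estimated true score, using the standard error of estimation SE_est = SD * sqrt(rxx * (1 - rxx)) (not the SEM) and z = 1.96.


True score estimate = 0.8*74 + 0.2*61.0 = 71.4
SE_est = SD * sqrt(rxx * (1 - rxx)) = 17.04 * sqrt(0.8 * 0.2) = 17.04 * sqrt(0.16) = 6.816
CI = T_est +/- z * SE_est, so width = 2 * z * SE_est = 2 * 1.96 * 6.816
Width = 26.7187

26.7187


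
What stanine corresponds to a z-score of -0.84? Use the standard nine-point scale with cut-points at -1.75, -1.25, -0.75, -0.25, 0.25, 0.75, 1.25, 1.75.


Stanine boundaries: [-1.75, -1.25, -0.75, -0.25, 0.25, 0.75, 1.25, 1.75]
z = -0.84
Check each boundary:
  z >= -1.75 -> could be stanine 2
  z >= -1.25 -> could be stanine 3
  z < -0.75
  z < -0.25
  z < 0.25
  z < 0.75
  z < 1.25
  z < 1.75
Highest qualifying boundary gives stanine = 3

3


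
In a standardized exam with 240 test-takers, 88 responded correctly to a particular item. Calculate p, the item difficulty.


Item difficulty p = number correct / total examinees
p = 88 / 240
p = 0.3667

0.3667


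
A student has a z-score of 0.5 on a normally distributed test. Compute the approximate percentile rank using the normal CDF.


CDF(z) = 0.5 * (1 + erf(z/sqrt(2)))
erf(0.3536) = 0.3829
CDF = 0.6915
Percentile rank = 0.6915 * 100 = 69.15

69.15


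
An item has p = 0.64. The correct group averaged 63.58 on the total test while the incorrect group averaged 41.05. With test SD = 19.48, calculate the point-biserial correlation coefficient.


q = 1 - p = 0.36
rpb = ((M1 - M0) / SD) * sqrt(p * q)
rpb = ((63.58 - 41.05) / 19.48) * sqrt(0.64 * 0.36)
rpb = 0.5552

0.5552


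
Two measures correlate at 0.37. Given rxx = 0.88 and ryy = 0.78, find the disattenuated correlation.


r_corrected = rxy / sqrt(rxx * ryy)
= 0.37 / sqrt(0.88 * 0.78)
= 0.37 / sqrt(0.6864)
= 0.37 / 0.828493
r_corrected = 0.4466

0.4466


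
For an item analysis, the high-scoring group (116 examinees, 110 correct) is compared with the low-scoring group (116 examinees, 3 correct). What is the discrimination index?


p_upper = 110/116 = 0.9483
p_lower = 3/116 = 0.0259
D = 0.9483 - 0.0259 = 0.9224

0.9224


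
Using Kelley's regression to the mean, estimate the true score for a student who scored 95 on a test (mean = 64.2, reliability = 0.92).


T_est = rxx * X + (1 - rxx) * mean
T_est = 0.92 * 95 + 0.08 * 64.2
T_est = 87.4 + 5.136
T_est = 92.536

92.536


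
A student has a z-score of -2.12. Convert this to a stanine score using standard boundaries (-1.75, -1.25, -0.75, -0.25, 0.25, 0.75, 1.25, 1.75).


Stanine boundaries: [-1.75, -1.25, -0.75, -0.25, 0.25, 0.75, 1.25, 1.75]
z = -2.12
Check each boundary:
  z < -1.75
  z < -1.25
  z < -0.75
  z < -0.25
  z < 0.25
  z < 0.75
  z < 1.25
  z < 1.75
Highest qualifying boundary gives stanine = 1

1


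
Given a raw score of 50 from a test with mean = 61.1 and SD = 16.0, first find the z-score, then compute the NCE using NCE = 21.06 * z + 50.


z = (X - mean) / SD = (50 - 61.1) / 16.0
z = -11.1 / 16.0
z = -0.6937
NCE = NCE = 21.06z + 50
Carry z at full precision (z = -11.1 / 16.0) into the conversion:
NCE = 21.06 * (-11.1 / 16.0) + 50 = -233.766 / 16.0 + 50
NCE = -14.6104 + 50
NCE = 35.3896

35.3896


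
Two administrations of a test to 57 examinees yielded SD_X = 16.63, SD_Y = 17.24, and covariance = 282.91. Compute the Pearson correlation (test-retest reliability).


r = cov(X,Y) / (SD_X * SD_Y)
r = 282.91 / (16.63 * 17.24)
r = 282.91 / 286.7012
r = 0.9868

0.9868


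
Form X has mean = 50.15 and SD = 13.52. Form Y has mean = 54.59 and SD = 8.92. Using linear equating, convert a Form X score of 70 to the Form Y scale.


slope = SD_Y / SD_X = 8.92 / 13.52 ~ 0.6598
intercept = mean_Y - slope * mean_X = 54.59 - (8.92 / 13.52) * 50.15 ~ 21.5029
Y = slope * X + intercept. To avoid rounding drift from the rounded slope/intercept, evaluate the equivalent form Y = mean_Y + SD_Y * (X - mean_X) / SD_X at full precision:
Y = 54.59 + 8.92 * (70 - 50.15) / 13.52
Y = 54.59 + 8.92 * 19.85 / 13.52
Y = 54.59 + 177.062 / 13.52
Y = 54.59 + 13.0963
Y = 67.6863

67.6863


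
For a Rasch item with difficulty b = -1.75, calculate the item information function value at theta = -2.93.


P = 1/(1+exp(-(-2.93--1.75))) = 0.2351
I = P*(1-P) = 0.2351 * 0.7649
I = 0.1798

0.1798


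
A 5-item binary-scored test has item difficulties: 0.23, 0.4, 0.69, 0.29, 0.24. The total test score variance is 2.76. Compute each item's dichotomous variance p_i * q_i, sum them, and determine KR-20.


For each item, compute p_i * q_i:
  Item 1: 0.23 * 0.77 = 0.1771
  Item 2: 0.4 * 0.6 = 0.24
  Item 3: 0.69 * 0.31 = 0.2139
  Item 4: 0.29 * 0.71 = 0.2059
  Item 5: 0.24 * 0.76 = 0.1824
Sum(p_i * q_i) = 0.1771 + 0.24 + 0.2139 + 0.2059 + 0.1824 = 1.0193
KR-20 = (k/(k-1)) * (1 - Sum(p_i*q_i) / Var_total)
= (5/4) * (1 - 1.0193/2.76)
= 1.25 * 0.6307
KR-20 = 0.7884

0.7884


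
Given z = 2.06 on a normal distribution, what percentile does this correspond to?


CDF(z) = 0.5 * (1 + erf(z/sqrt(2)))
erf(1.4566) = 0.9606
CDF = 0.9803
Percentile rank = 0.9803 * 100 = 98.03

98.03


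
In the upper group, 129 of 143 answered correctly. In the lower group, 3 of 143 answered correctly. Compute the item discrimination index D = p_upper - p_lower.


p_upper = 129/143 = 0.9021
p_lower = 3/143 = 0.021
D = 0.9021 - 0.021 = 0.8811

0.8811


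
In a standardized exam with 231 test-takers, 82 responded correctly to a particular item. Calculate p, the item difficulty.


Item difficulty p = number correct / total examinees
p = 82 / 231
p = 0.355

0.355


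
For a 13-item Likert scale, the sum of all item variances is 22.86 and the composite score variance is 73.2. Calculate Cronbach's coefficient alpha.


alpha = (k/(k-1)) * (1 - sum(si^2)/s_total^2)
= (13/12) * (1 - 22.86/73.2)
alpha = 0.745

0.745


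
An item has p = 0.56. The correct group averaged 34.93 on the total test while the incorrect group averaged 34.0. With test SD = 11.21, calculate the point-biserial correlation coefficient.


q = 1 - p = 0.44
rpb = ((M1 - M0) / SD) * sqrt(p * q)
rpb = ((34.93 - 34.0) / 11.21) * sqrt(0.56 * 0.44)
rpb = 0.0412

0.0412


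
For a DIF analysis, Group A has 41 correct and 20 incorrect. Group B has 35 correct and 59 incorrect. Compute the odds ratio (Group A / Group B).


Odds_A = 41/20 = 2.05
Odds_B = 35/59 = 0.5932
OR = Odds_A / Odds_B = 2.05 / 0.5932
Exactly, OR = (41 * 59) / (20 * 35) = 2419 / 700
OR = 3.4557

3.4557


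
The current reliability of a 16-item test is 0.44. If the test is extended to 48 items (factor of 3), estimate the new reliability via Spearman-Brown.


r_new = (n * rxx) / (1 + (n-1) * rxx)
r_new = (3 * 0.44) / (1 + 2 * 0.44)
r_new = 1.32 / 1.88
r_new = 0.7021

0.7021


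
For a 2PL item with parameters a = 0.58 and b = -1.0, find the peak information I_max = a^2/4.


For 2PL, max info at theta = b = -1.0
I_max = a^2 / 4 = 0.58^2 / 4
= 0.3364 / 4
I_max = 0.0841

0.0841


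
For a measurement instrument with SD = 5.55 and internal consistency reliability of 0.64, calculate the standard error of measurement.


SEM = SD * sqrt(1 - rxx)
SEM = 5.55 * sqrt(1 - 0.64)
SEM = 5.55 * sqrt(0.36) = 5.55 * 0.6
SEM = 3.33

3.33


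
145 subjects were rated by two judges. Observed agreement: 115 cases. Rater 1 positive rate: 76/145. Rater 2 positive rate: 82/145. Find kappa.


P_o = 115/145 = 0.793103
P_e = (76*82 + 69*63) / 21025 = 0.503163
kappa = (P_o - P_e) / (1 - P_e)
kappa = (0.793103 - 0.503163) / (1 - 0.503163)
kappa = 0.5836

0.5836


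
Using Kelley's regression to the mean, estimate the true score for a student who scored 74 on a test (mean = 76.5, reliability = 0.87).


T_est = rxx * X + (1 - rxx) * mean
T_est = 0.87 * 74 + 0.13 * 76.5
T_est = 64.38 + 9.945
T_est = 74.325

74.325


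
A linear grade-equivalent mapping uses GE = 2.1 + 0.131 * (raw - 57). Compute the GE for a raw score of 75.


raw - median = 75 - 57 = 18
slope * diff = 0.131 * 18 = 2.358
GE = 2.1 + 2.358
GE = 4.458

4.458


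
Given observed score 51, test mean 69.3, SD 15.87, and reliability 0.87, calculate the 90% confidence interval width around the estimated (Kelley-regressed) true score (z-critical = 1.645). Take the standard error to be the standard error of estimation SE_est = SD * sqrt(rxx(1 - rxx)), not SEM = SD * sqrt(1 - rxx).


True score estimate = 0.87*51 + 0.13*69.3 = 53.379
SE_est = SD * sqrt(rxx * (1 - rxx)) = 15.87 * sqrt(0.87 * 0.13) = 15.87 * sqrt(0.1131) = 5.337136
CI = T_est +/- z * SE_est, so width = 2 * z * SE_est = 2 * 1.645 * 5.337136
Width = 17.5592

17.5592


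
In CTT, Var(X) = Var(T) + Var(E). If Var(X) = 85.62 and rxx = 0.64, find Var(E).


var_true = rxx * var_obs = 0.64 * 85.62 = 54.7968
var_error = var_obs - var_true
var_error = 85.62 - 54.7968
var_error = 30.8232

30.8232


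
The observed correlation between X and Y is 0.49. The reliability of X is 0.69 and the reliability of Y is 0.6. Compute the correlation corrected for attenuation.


r_corrected = rxy / sqrt(rxx * ryy)
= 0.49 / sqrt(0.69 * 0.6)
= 0.49 / sqrt(0.414)
= 0.49 / 0.643428
r_corrected = 0.7615

0.7615


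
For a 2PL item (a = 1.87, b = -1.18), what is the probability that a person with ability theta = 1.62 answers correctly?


a*(theta - b) = 1.87 * (1.62 - -1.18) = 5.236
exp(-5.236) = 0.0053
P = 1 / (1 + 0.0053)
P = 0.9947

0.9947


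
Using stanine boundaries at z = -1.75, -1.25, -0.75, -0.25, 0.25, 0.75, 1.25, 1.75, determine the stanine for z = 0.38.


Stanine boundaries: [-1.75, -1.25, -0.75, -0.25, 0.25, 0.75, 1.25, 1.75]
z = 0.38
Check each boundary:
  z >= -1.75 -> could be stanine 2
  z >= -1.25 -> could be stanine 3
  z >= -0.75 -> could be stanine 4
  z >= -0.25 -> could be stanine 5
  z >= 0.25 -> could be stanine 6
  z < 0.75
  z < 1.25
  z < 1.75
Highest qualifying boundary gives stanine = 6

6


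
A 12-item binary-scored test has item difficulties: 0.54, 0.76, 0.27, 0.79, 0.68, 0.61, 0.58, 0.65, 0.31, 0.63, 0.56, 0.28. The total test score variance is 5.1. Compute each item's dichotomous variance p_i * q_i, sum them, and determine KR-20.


For each item, compute p_i * q_i:
  Item 1: 0.54 * 0.46 = 0.2484
  Item 2: 0.76 * 0.24 = 0.1824
  Item 3: 0.27 * 0.73 = 0.1971
  Item 4: 0.79 * 0.21 = 0.1659
  Item 5: 0.68 * 0.32 = 0.2176
  Item 6: 0.61 * 0.39 = 0.2379
  Item 7: 0.58 * 0.42 = 0.2436
  Item 8: 0.65 * 0.35 = 0.2275
  Item 9: 0.31 * 0.69 = 0.2139
  Item 10: 0.63 * 0.37 = 0.2331
  Item 11: 0.56 * 0.44 = 0.2464
  Item 12: 0.28 * 0.72 = 0.2016
Sum(p_i * q_i) = 0.2484 + 0.1824 + 0.1971 + 0.1659 + 0.2176 + 0.2379 + 0.2436 + 0.2275 + 0.2139 + 0.2331 + 0.2464 + 0.2016 = 2.6154
KR-20 = (k/(k-1)) * (1 - Sum(p_i*q_i) / Var_total)
= (12/11) * (1 - 2.6154/5.1)
= 1.0909 * 0.4872
KR-20 = 0.5315

0.5315


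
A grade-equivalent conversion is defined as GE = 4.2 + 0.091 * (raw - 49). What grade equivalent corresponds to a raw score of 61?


raw - median = 61 - 49 = 12
slope * diff = 0.091 * 12 = 1.092
GE = 4.2 + 1.092
GE = 5.292

5.292


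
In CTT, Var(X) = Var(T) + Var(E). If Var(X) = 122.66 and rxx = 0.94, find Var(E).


var_true = rxx * var_obs = 0.94 * 122.66 = 115.3004
var_error = var_obs - var_true
var_error = 122.66 - 115.3004
var_error = 7.3596

7.3596


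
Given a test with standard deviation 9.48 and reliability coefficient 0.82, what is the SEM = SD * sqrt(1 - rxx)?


SEM = SD * sqrt(1 - rxx)
SEM = 9.48 * sqrt(1 - 0.82)
SEM = 9.48 * sqrt(0.18) = 9.48 * 0.424264
SEM = 4.022

4.022


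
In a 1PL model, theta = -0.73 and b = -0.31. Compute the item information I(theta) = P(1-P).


P = 1/(1+exp(-(-0.73--0.31))) = 0.3965
I = P*(1-P) = 0.3965 * 0.6035
I = 0.2393

0.2393


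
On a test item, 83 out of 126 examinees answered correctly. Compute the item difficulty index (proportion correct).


Item difficulty p = number correct / total examinees
p = 83 / 126
p = 0.6587

0.6587


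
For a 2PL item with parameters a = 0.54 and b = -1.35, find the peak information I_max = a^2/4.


For 2PL, max info at theta = b = -1.35
I_max = a^2 / 4 = 0.54^2 / 4
= 0.2916 / 4
I_max = 0.0729

0.0729


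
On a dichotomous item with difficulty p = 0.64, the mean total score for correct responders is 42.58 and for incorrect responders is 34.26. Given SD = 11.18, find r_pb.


q = 1 - p = 0.36
rpb = ((M1 - M0) / SD) * sqrt(p * q)
rpb = ((42.58 - 34.26) / 11.18) * sqrt(0.64 * 0.36)
rpb = 0.3572

0.3572


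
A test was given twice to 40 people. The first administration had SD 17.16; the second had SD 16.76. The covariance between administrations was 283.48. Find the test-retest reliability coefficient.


r = cov(X,Y) / (SD_X * SD_Y)
r = 283.48 / (17.16 * 16.76)
r = 283.48 / 287.6016
r = 0.9857

0.9857


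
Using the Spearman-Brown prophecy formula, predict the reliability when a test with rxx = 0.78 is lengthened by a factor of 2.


r_new = (n * rxx) / (1 + (n-1) * rxx)
r_new = (2 * 0.78) / (1 + 1 * 0.78)
r_new = 1.56 / 1.78
r_new = 0.8764

0.8764


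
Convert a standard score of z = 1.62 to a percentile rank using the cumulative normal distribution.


CDF(z) = 0.5 * (1 + erf(z/sqrt(2)))
erf(1.1455) = 0.8948
CDF = 0.9474
Percentile rank = 0.9474 * 100 = 94.74

94.74


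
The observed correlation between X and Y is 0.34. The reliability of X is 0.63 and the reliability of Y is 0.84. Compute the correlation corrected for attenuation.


r_corrected = rxy / sqrt(rxx * ryy)
= 0.34 / sqrt(0.63 * 0.84)
= 0.34 / sqrt(0.5292)
= 0.34 / 0.727461
r_corrected = 0.4674

0.4674


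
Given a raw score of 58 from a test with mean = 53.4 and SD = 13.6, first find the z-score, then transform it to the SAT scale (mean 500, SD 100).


z = (X - mean) / SD = (58 - 53.4) / 13.6
z = 4.6 / 13.6
z = 0.3382
SAT-scale = SAT = 500 + 100z
Carry z at full precision (z = 4.6 / 13.6) into the conversion:
SAT-scale = 500 + 100 * (4.6 / 13.6) = 500 + 460 / 13.6
SAT-scale = 500 + 33.8235
SAT-scale = 533.8235

533.8235


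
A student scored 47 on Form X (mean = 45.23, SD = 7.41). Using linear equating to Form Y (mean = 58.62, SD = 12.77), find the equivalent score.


slope = SD_Y / SD_X = 12.77 / 7.41 ~ 1.7233
intercept = mean_Y - slope * mean_X = 58.62 - (12.77 / 7.41) * 45.23 ~ -19.327
Y = slope * X + intercept. To avoid rounding drift from the rounded slope/intercept, evaluate the equivalent form Y = mean_Y + SD_Y * (X - mean_X) / SD_X at full precision:
Y = 58.62 + 12.77 * (47 - 45.23) / 7.41
Y = 58.62 + 12.77 * 1.77 / 7.41
Y = 58.62 + 22.6029 / 7.41
Y = 58.62 + 3.0503
Y = 61.6703

61.6703


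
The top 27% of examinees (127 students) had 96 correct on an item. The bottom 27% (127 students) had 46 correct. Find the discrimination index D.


p_upper = 96/127 = 0.7559
p_lower = 46/127 = 0.3622
D = 0.7559 - 0.3622 = 0.3937

0.3937


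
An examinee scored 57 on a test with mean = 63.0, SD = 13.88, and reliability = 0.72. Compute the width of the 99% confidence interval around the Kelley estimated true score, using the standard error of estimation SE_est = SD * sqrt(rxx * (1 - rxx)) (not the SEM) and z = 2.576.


True score estimate = 0.72*57 + 0.28*63.0 = 58.68
SE_est = SD * sqrt(rxx * (1 - rxx)) = 13.88 * sqrt(0.72 * 0.28) = 13.88 * sqrt(0.2016) = 6.232105
CI = T_est +/- z * SE_est, so width = 2 * z * SE_est = 2 * 2.576 * 6.232105
Width = 32.1078

32.1078


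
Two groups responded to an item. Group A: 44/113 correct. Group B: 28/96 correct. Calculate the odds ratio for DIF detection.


Odds_A = 44/69 = 0.6377
Odds_B = 28/68 = 0.4118
OR = Odds_A / Odds_B = 0.6377 / 0.4118
Exactly, OR = (44 * 68) / (69 * 28) = 2992 / 1932
OR = 1.5487

1.5487


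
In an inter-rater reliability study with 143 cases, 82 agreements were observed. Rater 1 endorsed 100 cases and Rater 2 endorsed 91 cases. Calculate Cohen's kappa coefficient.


P_o = 82/143 = 0.573427
P_e = (100*91 + 43*52) / 20449 = 0.554355
kappa = (P_o - P_e) / (1 - P_e)
kappa = (0.573427 - 0.554355) / (1 - 0.554355)
kappa = 0.0428

0.0428


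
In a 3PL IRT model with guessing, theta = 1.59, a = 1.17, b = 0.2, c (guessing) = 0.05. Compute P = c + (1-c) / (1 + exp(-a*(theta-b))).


logit = 1.17*(1.59 - 0.2) = 1.6263
P* = 1/(1 + exp(-1.6263)) = 0.8357
P = 0.05 + (1 - 0.05) * 0.8357
P = 0.8439

0.8439


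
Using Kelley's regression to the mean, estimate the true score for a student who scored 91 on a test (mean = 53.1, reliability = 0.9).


T_est = rxx * X + (1 - rxx) * mean
T_est = 0.9 * 91 + 0.1 * 53.1
T_est = 81.9 + 5.31
T_est = 87.21

87.21


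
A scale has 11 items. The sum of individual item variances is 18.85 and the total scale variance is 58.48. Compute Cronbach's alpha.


alpha = (k/(k-1)) * (1 - sum(si^2)/s_total^2)
= (11/10) * (1 - 18.85/58.48)
alpha = 0.7454

0.7454


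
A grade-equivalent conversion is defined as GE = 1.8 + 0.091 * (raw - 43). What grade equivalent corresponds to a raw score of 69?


raw - median = 69 - 43 = 26
slope * diff = 0.091 * 26 = 2.366
GE = 1.8 + 2.366
GE = 4.166

4.166


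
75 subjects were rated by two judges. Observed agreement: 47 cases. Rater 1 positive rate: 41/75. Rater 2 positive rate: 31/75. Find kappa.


P_o = 47/75 = 0.626667
P_e = (41*31 + 34*44) / 5625 = 0.491911
kappa = (P_o - P_e) / (1 - P_e)
kappa = (0.626667 - 0.491911) / (1 - 0.491911)
kappa = 0.2652

0.2652


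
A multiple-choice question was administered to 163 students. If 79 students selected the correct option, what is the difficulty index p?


Item difficulty p = number correct / total examinees
p = 79 / 163
p = 0.4847

0.4847


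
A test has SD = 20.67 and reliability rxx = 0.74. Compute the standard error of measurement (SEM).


SEM = SD * sqrt(1 - rxx)
SEM = 20.67 * sqrt(1 - 0.74)
SEM = 20.67 * sqrt(0.26) = 20.67 * 0.509902
SEM = 10.5397

10.5397


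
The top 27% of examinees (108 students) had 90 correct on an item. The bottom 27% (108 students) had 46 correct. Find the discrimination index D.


p_upper = 90/108 = 0.8333
p_lower = 46/108 = 0.4259
D = 0.8333 - 0.4259 = 0.4074

0.4074


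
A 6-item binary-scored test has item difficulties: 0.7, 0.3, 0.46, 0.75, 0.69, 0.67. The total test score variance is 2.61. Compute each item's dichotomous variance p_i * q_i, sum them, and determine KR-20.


For each item, compute p_i * q_i:
  Item 1: 0.7 * 0.3 = 0.21
  Item 2: 0.3 * 0.7 = 0.21
  Item 3: 0.46 * 0.54 = 0.2484
  Item 4: 0.75 * 0.25 = 0.1875
  Item 5: 0.69 * 0.31 = 0.2139
  Item 6: 0.67 * 0.33 = 0.2211
Sum(p_i * q_i) = 0.21 + 0.21 + 0.2484 + 0.1875 + 0.2139 + 0.2211 = 1.2909
KR-20 = (k/(k-1)) * (1 - Sum(p_i*q_i) / Var_total)
= (6/5) * (1 - 1.2909/2.61)
= 1.2 * 0.5054
KR-20 = 0.6065

0.6065


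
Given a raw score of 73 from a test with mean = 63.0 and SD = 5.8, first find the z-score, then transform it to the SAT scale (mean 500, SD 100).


z = (X - mean) / SD = (73 - 63.0) / 5.8
z = 10.0 / 5.8
z = 1.7241
SAT-scale = SAT = 500 + 100z
Carry z at full precision (z = 10.0 / 5.8) into the conversion:
SAT-scale = 500 + 100 * (10.0 / 5.8) = 500 + 1000 / 5.8
SAT-scale = 500 + 172.4138
SAT-scale = 672.4138

672.4138


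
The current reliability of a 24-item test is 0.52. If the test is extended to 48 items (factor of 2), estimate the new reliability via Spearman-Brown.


r_new = (n * rxx) / (1 + (n-1) * rxx)
r_new = (2 * 0.52) / (1 + 1 * 0.52)
r_new = 1.04 / 1.52
r_new = 0.6842

0.6842


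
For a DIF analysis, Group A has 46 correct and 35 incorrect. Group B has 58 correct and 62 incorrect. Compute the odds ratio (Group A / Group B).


Odds_A = 46/35 = 1.3143
Odds_B = 58/62 = 0.9355
OR = Odds_A / Odds_B = 1.3143 / 0.9355
Exactly, OR = (46 * 62) / (35 * 58) = 2852 / 2030
OR = 1.4049

1.4049


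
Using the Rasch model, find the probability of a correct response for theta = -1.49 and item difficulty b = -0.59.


theta - b = -1.49 - -0.59 = -0.9
exp(-(theta - b)) = exp(0.9) = 2.4596
P = 1 / (1 + 2.4596)
P = 0.2891

0.2891


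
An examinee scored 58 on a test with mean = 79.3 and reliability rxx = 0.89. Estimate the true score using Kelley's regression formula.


T_est = rxx * X + (1 - rxx) * mean
T_est = 0.89 * 58 + 0.11 * 79.3
T_est = 51.62 + 8.723
T_est = 60.343

60.343


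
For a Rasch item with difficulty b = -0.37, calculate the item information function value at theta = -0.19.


P = 1/(1+exp(-(-0.19--0.37))) = 0.5449
I = P*(1-P) = 0.5449 * 0.4551
I = 0.248

0.248


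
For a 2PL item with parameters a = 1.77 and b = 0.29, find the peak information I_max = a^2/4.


For 2PL, max info at theta = b = 0.29
I_max = a^2 / 4 = 1.77^2 / 4
= 3.1329 / 4
I_max = 0.7832

0.7832


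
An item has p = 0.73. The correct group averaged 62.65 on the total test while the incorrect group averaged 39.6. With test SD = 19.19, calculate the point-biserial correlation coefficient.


q = 1 - p = 0.27
rpb = ((M1 - M0) / SD) * sqrt(p * q)
rpb = ((62.65 - 39.6) / 19.19) * sqrt(0.73 * 0.27)
rpb = 0.5333

0.5333


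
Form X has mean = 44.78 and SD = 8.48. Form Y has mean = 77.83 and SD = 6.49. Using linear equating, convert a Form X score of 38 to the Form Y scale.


slope = SD_Y / SD_X = 6.49 / 8.48 ~ 0.7653
intercept = mean_Y - slope * mean_X = 77.83 - (6.49 / 8.48) * 44.78 ~ 43.5585
Y = slope * X + intercept. To avoid rounding drift from the rounded slope/intercept, evaluate the equivalent form Y = mean_Y + SD_Y * (X - mean_X) / SD_X at full precision:
Y = 77.83 + 6.49 * (38 - 44.78) / 8.48
Y = 77.83 - 6.49 * 6.78 / 8.48
Y = 77.83 - 44.0022 / 8.48
Y = 77.83 - 5.1889
Y = 72.6411

72.6411


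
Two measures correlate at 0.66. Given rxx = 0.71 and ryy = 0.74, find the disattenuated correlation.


r_corrected = rxy / sqrt(rxx * ryy)
= 0.66 / sqrt(0.71 * 0.74)
= 0.66 / sqrt(0.5254)
= 0.66 / 0.724845
r_corrected = 0.9105

0.9105


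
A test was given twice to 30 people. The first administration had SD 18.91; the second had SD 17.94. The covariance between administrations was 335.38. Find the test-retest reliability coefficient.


r = cov(X,Y) / (SD_X * SD_Y)
r = 335.38 / (18.91 * 17.94)
r = 335.38 / 339.2454
r = 0.9886

0.9886


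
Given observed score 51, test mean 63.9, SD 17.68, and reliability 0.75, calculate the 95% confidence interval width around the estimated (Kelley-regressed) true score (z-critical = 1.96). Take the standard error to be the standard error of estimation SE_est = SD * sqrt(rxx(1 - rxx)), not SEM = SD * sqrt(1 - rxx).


True score estimate = 0.75*51 + 0.25*63.9 = 54.225
SE_est = SD * sqrt(rxx * (1 - rxx)) = 17.68 * sqrt(0.75 * 0.25) = 17.68 * sqrt(0.1875) = 7.655665
CI = T_est +/- z * SE_est, so width = 2 * z * SE_est = 2 * 1.96 * 7.655665
Width = 30.0102

30.0102


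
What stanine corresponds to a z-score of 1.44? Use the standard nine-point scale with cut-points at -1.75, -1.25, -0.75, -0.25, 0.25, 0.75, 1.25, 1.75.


Stanine boundaries: [-1.75, -1.25, -0.75, -0.25, 0.25, 0.75, 1.25, 1.75]
z = 1.44
Check each boundary:
  z >= -1.75 -> could be stanine 2
  z >= -1.25 -> could be stanine 3
  z >= -0.75 -> could be stanine 4
  z >= -0.25 -> could be stanine 5
  z >= 0.25 -> could be stanine 6
  z >= 0.75 -> could be stanine 7
  z >= 1.25 -> could be stanine 8
  z < 1.75
Highest qualifying boundary gives stanine = 8

8


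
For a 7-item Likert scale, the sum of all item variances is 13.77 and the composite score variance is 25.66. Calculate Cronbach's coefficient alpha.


alpha = (k/(k-1)) * (1 - sum(si^2)/s_total^2)
= (7/6) * (1 - 13.77/25.66)
alpha = 0.5406

0.5406


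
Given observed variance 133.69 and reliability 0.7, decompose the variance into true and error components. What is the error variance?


var_true = rxx * var_obs = 0.7 * 133.69 = 93.583
var_error = var_obs - var_true
var_error = 133.69 - 93.583
var_error = 40.107

40.107


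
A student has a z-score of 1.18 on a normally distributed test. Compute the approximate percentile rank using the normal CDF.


CDF(z) = 0.5 * (1 + erf(z/sqrt(2)))
erf(0.8344) = 0.762
CDF = 0.881
Percentile rank = 0.881 * 100 = 88.1

88.1


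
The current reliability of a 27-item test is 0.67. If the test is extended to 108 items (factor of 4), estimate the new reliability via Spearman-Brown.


r_new = (n * rxx) / (1 + (n-1) * rxx)
r_new = (4 * 0.67) / (1 + 3 * 0.67)
r_new = 2.68 / 3.01
r_new = 0.8904

0.8904


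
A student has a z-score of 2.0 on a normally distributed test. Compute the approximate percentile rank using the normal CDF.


CDF(z) = 0.5 * (1 + erf(z/sqrt(2)))
erf(1.4142) = 0.9545
CDF = 0.9772
Percentile rank = 0.9772 * 100 = 97.72

97.72


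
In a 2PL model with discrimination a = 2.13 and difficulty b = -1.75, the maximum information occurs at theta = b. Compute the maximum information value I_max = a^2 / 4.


For 2PL, max info at theta = b = -1.75
I_max = a^2 / 4 = 2.13^2 / 4
= 4.5369 / 4
I_max = 1.1342

1.1342


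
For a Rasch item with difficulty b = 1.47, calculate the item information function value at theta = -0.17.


P = 1/(1+exp(-(-0.17-1.47))) = 0.1625
I = P*(1-P) = 0.1625 * 0.8375
I = 0.1361

0.1361


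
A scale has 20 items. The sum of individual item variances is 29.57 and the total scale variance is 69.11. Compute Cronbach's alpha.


alpha = (k/(k-1)) * (1 - sum(si^2)/s_total^2)
= (20/19) * (1 - 29.57/69.11)
alpha = 0.6022

0.6022


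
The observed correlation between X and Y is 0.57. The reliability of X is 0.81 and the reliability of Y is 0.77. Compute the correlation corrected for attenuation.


r_corrected = rxy / sqrt(rxx * ryy)
= 0.57 / sqrt(0.81 * 0.77)
= 0.57 / sqrt(0.6237)
= 0.57 / 0.789747
r_corrected = 0.7218

0.7218


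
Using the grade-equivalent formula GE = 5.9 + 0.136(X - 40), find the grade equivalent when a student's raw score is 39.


raw - median = 39 - 40 = -1
slope * diff = 0.136 * -1 = -0.136
GE = 5.9 + -0.136
GE = 5.764

5.764


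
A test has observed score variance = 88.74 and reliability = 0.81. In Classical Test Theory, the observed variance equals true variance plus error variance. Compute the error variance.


var_true = rxx * var_obs = 0.81 * 88.74 = 71.8794
var_error = var_obs - var_true
var_error = 88.74 - 71.8794
var_error = 16.8606

16.8606


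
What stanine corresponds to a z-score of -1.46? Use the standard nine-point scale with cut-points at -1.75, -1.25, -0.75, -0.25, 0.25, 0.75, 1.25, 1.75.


Stanine boundaries: [-1.75, -1.25, -0.75, -0.25, 0.25, 0.75, 1.25, 1.75]
z = -1.46
Check each boundary:
  z >= -1.75 -> could be stanine 2
  z < -1.25
  z < -0.75
  z < -0.25
  z < 0.25
  z < 0.75
  z < 1.25
  z < 1.75
Highest qualifying boundary gives stanine = 2

2


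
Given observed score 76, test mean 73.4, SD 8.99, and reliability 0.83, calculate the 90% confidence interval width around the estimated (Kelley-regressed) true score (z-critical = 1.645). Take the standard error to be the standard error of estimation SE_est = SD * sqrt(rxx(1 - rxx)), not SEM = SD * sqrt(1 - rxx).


True score estimate = 0.83*76 + 0.17*73.4 = 75.558
SE_est = SD * sqrt(rxx * (1 - rxx)) = 8.99 * sqrt(0.83 * 0.17) = 8.99 * sqrt(0.1411) = 3.376939
CI = T_est +/- z * SE_est, so width = 2 * z * SE_est = 2 * 1.645 * 3.376939
Width = 11.1101

11.1101


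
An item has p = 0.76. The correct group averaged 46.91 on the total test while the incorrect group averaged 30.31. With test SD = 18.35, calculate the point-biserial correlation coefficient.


q = 1 - p = 0.24
rpb = ((M1 - M0) / SD) * sqrt(p * q)
rpb = ((46.91 - 30.31) / 18.35) * sqrt(0.76 * 0.24)
rpb = 0.3864

0.3864


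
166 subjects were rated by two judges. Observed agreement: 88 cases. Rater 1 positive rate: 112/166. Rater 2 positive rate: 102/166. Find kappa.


P_o = 88/166 = 0.53012
P_e = (112*102 + 54*64) / 27556 = 0.539991
kappa = (P_o - P_e) / (1 - P_e)
kappa = (0.53012 - 0.539991) / (1 - 0.539991)
kappa = -0.0215

-0.0215


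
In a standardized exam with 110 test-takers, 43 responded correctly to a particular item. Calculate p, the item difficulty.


Item difficulty p = number correct / total examinees
p = 43 / 110
p = 0.3909

0.3909


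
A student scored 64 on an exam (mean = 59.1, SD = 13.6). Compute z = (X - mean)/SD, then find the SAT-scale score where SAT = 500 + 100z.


z = (X - mean) / SD = (64 - 59.1) / 13.6
z = 4.9 / 13.6
z = 0.3603
SAT-scale = SAT = 500 + 100z
Carry z at full precision (z = 4.9 / 13.6) into the conversion:
SAT-scale = 500 + 100 * (4.9 / 13.6) = 500 + 490 / 13.6
SAT-scale = 500 + 36.0294
SAT-scale = 536.0294

536.0294


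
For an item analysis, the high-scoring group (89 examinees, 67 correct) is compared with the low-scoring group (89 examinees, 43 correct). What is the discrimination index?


p_upper = 67/89 = 0.7528
p_lower = 43/89 = 0.4831
D = 0.7528 - 0.4831 = 0.2697

0.2697


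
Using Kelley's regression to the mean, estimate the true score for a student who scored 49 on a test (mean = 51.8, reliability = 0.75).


T_est = rxx * X + (1 - rxx) * mean
T_est = 0.75 * 49 + 0.25 * 51.8
T_est = 36.75 + 12.95
T_est = 49.7

49.7


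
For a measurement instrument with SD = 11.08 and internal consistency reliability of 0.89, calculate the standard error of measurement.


SEM = SD * sqrt(1 - rxx)
SEM = 11.08 * sqrt(1 - 0.89)
SEM = 11.08 * sqrt(0.11) = 11.08 * 0.331662
SEM = 3.6748

3.6748


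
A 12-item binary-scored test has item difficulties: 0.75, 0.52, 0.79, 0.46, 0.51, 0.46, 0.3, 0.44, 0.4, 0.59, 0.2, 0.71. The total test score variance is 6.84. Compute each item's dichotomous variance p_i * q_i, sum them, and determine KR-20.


For each item, compute p_i * q_i:
  Item 1: 0.75 * 0.25 = 0.1875
  Item 2: 0.52 * 0.48 = 0.2496
  Item 3: 0.79 * 0.21 = 0.1659
  Item 4: 0.46 * 0.54 = 0.2484
  Item 5: 0.51 * 0.49 = 0.2499
  Item 6: 0.46 * 0.54 = 0.2484
  Item 7: 0.3 * 0.7 = 0.21
  Item 8: 0.44 * 0.56 = 0.2464
  Item 9: 0.4 * 0.6 = 0.24
  Item 10: 0.59 * 0.41 = 0.2419
  Item 11: 0.2 * 0.8 = 0.16
  Item 12: 0.71 * 0.29 = 0.2059
Sum(p_i * q_i) = 0.1875 + 0.2496 + 0.1659 + 0.2484 + 0.2499 + 0.2484 + 0.21 + 0.2464 + 0.24 + 0.2419 + 0.16 + 0.2059 = 2.6539
KR-20 = (k/(k-1)) * (1 - Sum(p_i*q_i) / Var_total)
= (12/11) * (1 - 2.6539/6.84)
= 1.0909 * 0.612
KR-20 = 0.6676

0.6676


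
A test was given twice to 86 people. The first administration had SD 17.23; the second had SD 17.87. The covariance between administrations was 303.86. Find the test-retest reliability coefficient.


r = cov(X,Y) / (SD_X * SD_Y)
r = 303.86 / (17.23 * 17.87)
r = 303.86 / 307.9001
r = 0.9869

0.9869


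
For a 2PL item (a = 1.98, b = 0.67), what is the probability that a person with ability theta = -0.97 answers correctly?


a*(theta - b) = 1.98 * (-0.97 - 0.67) = -3.2472
exp(--3.2472) = 25.7182
P = 1 / (1 + 25.7182)
P = 0.0374

0.0374


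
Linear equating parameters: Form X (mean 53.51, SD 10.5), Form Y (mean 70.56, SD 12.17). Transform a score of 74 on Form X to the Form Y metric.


slope = SD_Y / SD_X = 12.17 / 10.5 ~ 1.159
intercept = mean_Y - slope * mean_X = 70.56 - (12.17 / 10.5) * 53.51 ~ 8.5394
Y = slope * X + intercept. To avoid rounding drift from the rounded slope/intercept, evaluate the equivalent form Y = mean_Y + SD_Y * (X - mean_X) / SD_X at full precision:
Y = 70.56 + 12.17 * (74 - 53.51) / 10.5
Y = 70.56 + 12.17 * 20.49 / 10.5
Y = 70.56 + 249.3633 / 10.5
Y = 70.56 + 23.7489
Y = 94.3089

94.3089


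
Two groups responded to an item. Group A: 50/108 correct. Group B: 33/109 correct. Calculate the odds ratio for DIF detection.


Odds_A = 50/58 = 0.8621
Odds_B = 33/76 = 0.4342
OR = Odds_A / Odds_B = 0.8621 / 0.4342
Exactly, OR = (50 * 76) / (58 * 33) = 3800 / 1914
OR = 1.9854

1.9854


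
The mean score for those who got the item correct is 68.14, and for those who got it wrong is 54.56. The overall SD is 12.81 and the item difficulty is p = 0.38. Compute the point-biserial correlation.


q = 1 - p = 0.62
rpb = ((M1 - M0) / SD) * sqrt(p * q)
rpb = ((68.14 - 54.56) / 12.81) * sqrt(0.38 * 0.62)
rpb = 0.5146

0.5146


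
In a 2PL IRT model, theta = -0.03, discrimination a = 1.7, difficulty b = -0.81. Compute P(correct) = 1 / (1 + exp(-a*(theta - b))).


a*(theta - b) = 1.7 * (-0.03 - -0.81) = 1.326
exp(-1.326) = 0.2655
P = 1 / (1 + 0.2655)
P = 0.7902

0.7902


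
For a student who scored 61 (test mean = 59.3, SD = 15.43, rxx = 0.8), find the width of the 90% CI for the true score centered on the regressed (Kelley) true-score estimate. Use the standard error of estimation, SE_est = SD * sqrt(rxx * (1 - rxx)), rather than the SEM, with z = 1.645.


True score estimate = 0.8*61 + 0.2*59.3 = 60.66
SE_est = SD * sqrt(rxx * (1 - rxx)) = 15.43 * sqrt(0.8 * 0.2) = 15.43 * sqrt(0.16) = 6.172
CI = T_est +/- z * SE_est, so width = 2 * z * SE_est = 2 * 1.645 * 6.172
Width = 20.3059

20.3059


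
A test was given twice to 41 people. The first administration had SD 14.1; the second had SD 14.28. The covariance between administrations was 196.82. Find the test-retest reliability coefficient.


r = cov(X,Y) / (SD_X * SD_Y)
r = 196.82 / (14.1 * 14.28)
r = 196.82 / 201.348
r = 0.9775

0.9775


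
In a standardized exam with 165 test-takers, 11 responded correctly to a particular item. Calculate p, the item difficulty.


Item difficulty p = number correct / total examinees
p = 11 / 165
p = 0.0667

0.0667


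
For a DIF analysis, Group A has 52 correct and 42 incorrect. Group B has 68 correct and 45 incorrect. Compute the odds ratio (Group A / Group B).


Odds_A = 52/42 = 1.2381
Odds_B = 68/45 = 1.5111
OR = Odds_A / Odds_B = 1.2381 / 1.5111
Exactly, OR = (52 * 45) / (42 * 68) = 2340 / 2856
OR = 0.8193

0.8193


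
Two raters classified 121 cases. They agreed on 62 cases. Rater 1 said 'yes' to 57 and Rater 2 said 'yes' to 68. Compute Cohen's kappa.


P_o = 62/121 = 0.512397
P_e = (57*68 + 64*53) / 14641 = 0.496414
kappa = (P_o - P_e) / (1 - P_e)
kappa = (0.512397 - 0.496414) / (1 - 0.496414)
kappa = 0.0317

0.0317


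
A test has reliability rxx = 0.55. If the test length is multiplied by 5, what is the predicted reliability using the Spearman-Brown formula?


r_new = (n * rxx) / (1 + (n-1) * rxx)
r_new = (5 * 0.55) / (1 + 4 * 0.55)
r_new = 2.75 / 3.2
r_new = 0.8594

0.8594


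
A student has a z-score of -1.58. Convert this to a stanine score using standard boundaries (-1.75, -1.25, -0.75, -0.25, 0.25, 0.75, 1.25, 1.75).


Stanine boundaries: [-1.75, -1.25, -0.75, -0.25, 0.25, 0.75, 1.25, 1.75]
z = -1.58
Check each boundary:
  z >= -1.75 -> could be stanine 2
  z < -1.25
  z < -0.75
  z < -0.25
  z < 0.25
  z < 0.75
  z < 1.25
  z < 1.75
Highest qualifying boundary gives stanine = 2

2


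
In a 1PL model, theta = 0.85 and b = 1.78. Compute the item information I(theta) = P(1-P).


P = 1/(1+exp(-(0.85-1.78))) = 0.2829
I = P*(1-P) = 0.2829 * 0.7171
I = 0.2029

0.2029


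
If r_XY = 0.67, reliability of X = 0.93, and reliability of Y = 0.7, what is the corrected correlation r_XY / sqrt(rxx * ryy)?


r_corrected = rxy / sqrt(rxx * ryy)
= 0.67 / sqrt(0.93 * 0.7)
= 0.67 / sqrt(0.651)
= 0.67 / 0.806846
r_corrected = 0.8304

0.8304


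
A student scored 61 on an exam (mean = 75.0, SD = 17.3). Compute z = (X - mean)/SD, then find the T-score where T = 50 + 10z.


z = (X - mean) / SD = (61 - 75.0) / 17.3
z = -14.0 / 17.3
z = -0.8092
T-score = T = 50 + 10z
Carry z at full precision (z = -14.0 / 17.3) into the conversion:
T-score = 50 + 10 * (-14.0 / 17.3) = 50 + -140 / 17.3
T-score = 50 + -8.0925
T-score = 41.9075

41.9075


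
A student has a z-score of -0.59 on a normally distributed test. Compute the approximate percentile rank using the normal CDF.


CDF(z) = 0.5 * (1 + erf(z/sqrt(2)))
erf(-0.4172) = -0.4448
CDF = 0.2776
Percentile rank = 0.2776 * 100 = 27.76

27.76


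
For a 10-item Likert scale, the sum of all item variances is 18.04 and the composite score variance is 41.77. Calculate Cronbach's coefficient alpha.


alpha = (k/(k-1)) * (1 - sum(si^2)/s_total^2)
= (10/9) * (1 - 18.04/41.77)
alpha = 0.6312

0.6312


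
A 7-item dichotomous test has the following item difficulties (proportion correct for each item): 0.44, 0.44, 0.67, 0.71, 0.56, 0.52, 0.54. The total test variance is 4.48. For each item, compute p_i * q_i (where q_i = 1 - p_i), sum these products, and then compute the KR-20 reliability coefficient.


For each item, compute p_i * q_i:
  Item 1: 0.44 * 0.56 = 0.2464
  Item 2: 0.44 * 0.56 = 0.2464
  Item 3: 0.67 * 0.33 = 0.2211
  Item 4: 0.71 * 0.29 = 0.2059
  Item 5: 0.56 * 0.44 = 0.2464
  Item 6: 0.52 * 0.48 = 0.2496
  Item 7: 0.54 * 0.46 = 0.2484
Sum(p_i * q_i) = 0.2464 + 0.2464 + 0.2211 + 0.2059 + 0.2464 + 0.2496 + 0.2484 = 1.6642
KR-20 = (k/(k-1)) * (1 - Sum(p_i*q_i) / Var_total)
= (7/6) * (1 - 1.6642/4.48)
= 1.1667 * 0.6285
KR-20 = 0.7333

0.7333


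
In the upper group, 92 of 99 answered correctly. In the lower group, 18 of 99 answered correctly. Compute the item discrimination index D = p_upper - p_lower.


p_upper = 92/99 = 0.9293
p_lower = 18/99 = 0.1818
D = 0.9293 - 0.1818 = 0.7475

0.7475


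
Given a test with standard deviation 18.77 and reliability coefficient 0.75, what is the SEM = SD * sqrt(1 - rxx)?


SEM = SD * sqrt(1 - rxx)
SEM = 18.77 * sqrt(1 - 0.75)
SEM = 18.77 * sqrt(0.25) = 18.77 * 0.5
SEM = 9.385

9.385


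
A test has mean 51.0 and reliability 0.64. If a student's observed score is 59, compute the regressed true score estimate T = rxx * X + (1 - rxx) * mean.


T_est = rxx * X + (1 - rxx) * mean
T_est = 0.64 * 59 + 0.36 * 51.0
T_est = 37.76 + 18.36
T_est = 56.12

56.12


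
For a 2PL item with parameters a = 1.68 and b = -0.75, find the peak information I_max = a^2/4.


For 2PL, max info at theta = b = -0.75
I_max = a^2 / 4 = 1.68^2 / 4
= 2.8224 / 4
I_max = 0.7056

0.7056


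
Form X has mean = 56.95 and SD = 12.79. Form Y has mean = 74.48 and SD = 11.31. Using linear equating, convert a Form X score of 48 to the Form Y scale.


slope = SD_Y / SD_X = 11.31 / 12.79 ~ 0.8843
intercept = mean_Y - slope * mean_X = 74.48 - (11.31 / 12.79) * 56.95 ~ 24.12
Y = slope * X + intercept. To avoid rounding drift from the rounded slope/intercept, evaluate the equivalent form Y = mean_Y + SD_Y * (X - mean_X) / SD_X at full precision:
Y = 74.48 + 11.31 * (48 - 56.95) / 12.79
Y = 74.48 - 11.31 * 8.95 / 12.79
Y = 74.48 - 101.2245 / 12.79
Y = 74.48 - 7.9143
Y = 66.5657

66.5657


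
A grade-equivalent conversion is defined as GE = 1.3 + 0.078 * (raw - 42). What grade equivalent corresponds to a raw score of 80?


raw - median = 80 - 42 = 38
slope * diff = 0.078 * 38 = 2.964
GE = 1.3 + 2.964
GE = 4.264

4.264


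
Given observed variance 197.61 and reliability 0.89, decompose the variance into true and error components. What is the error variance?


var_true = rxx * var_obs = 0.89 * 197.61 = 175.8729
var_error = var_obs - var_true
var_error = 197.61 - 175.8729
var_error = 21.7371

21.7371


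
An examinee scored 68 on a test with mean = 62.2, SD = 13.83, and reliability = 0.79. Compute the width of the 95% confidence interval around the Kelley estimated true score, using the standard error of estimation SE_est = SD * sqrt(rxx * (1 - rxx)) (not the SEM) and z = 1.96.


True score estimate = 0.79*68 + 0.21*62.2 = 66.782
SE_est = SD * sqrt(rxx * (1 - rxx)) = 13.83 * sqrt(0.79 * 0.21) = 13.83 * sqrt(0.1659) = 5.633073
CI = T_est +/- z * SE_est, so width = 2 * z * SE_est = 2 * 1.96 * 5.633073
Width = 22.0816

22.0816
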